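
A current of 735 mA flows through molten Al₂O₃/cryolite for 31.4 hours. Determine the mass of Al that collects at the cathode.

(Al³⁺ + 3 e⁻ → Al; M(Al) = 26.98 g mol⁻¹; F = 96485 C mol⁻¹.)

7.74 g

Q = I·t = 0.7350 A × 113040 s = 83080 C.
n(e⁻) = Q/F = 83080 / 96485 = 0.8611 mol.
Al³⁺ + 3 e⁻ → Al, so n(Al) = n(e⁻)/3 = 0.2870 mol.
m = n·M = 0.2870 × 26.98 = 7.74 g.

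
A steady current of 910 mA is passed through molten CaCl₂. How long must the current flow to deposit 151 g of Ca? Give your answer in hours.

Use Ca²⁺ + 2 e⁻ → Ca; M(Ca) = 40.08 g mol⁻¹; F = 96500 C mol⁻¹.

222 h

n(Ca) = m/M = 151 / 40.08 = 3.767 mol.
Each Ca atom requires 2 electrons, so n(e⁻) = 2 × 3.767 = 7.535 mol.
Q = n(e⁻)·F = 7.535 × 96500 = 727100 C.
t = Q/I = 727100 / 0.9100 A = 799000 s = 222 h.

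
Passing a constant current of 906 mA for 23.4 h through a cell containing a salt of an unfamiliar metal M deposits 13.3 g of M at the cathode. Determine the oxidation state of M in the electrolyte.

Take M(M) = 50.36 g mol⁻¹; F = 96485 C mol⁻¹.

+3

Q = I·t = 0.9060 A × 84240 s = 76320 C, so n(e⁻) = 76320/96485 = 0.7910 mol.
n(M) deposited = 13.3 / 50.36 = 0.2641 mol.
Electrons per atom = n(e⁻)/n(M) = 0.7910 / 0.2641 = 3.00 ≈ 3, so the ion is M³⁺.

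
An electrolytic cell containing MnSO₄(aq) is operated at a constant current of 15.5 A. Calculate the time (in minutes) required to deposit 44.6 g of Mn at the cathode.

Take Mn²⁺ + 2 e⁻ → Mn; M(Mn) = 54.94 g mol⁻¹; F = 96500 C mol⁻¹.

n(Mn) = m/M = 44.6 / 54.94 = 0.8118 mol.
Each Mn atom requires 2 electrons, so n(e⁻) = 2 × 0.8118 = 1.624 mol.
Q = n(e⁻)·F = 1.624 × 96500 = 156700 C.
t = Q/I = 156700 / 15.50 A = 10110 s = 168 min.

168 min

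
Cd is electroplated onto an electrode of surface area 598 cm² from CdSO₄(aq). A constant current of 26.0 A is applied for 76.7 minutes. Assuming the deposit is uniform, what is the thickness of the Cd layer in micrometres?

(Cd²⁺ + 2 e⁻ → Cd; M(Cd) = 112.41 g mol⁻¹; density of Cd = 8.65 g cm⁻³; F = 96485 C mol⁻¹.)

Q = I·t = 26.00 × 4602.0 = 119700 C; n(e⁻) = 1.240 mol.
n(Cd) = n(e⁻)/2 = 0.6201 mol, so m = 0.6201 × 112.41 = 69.70 g.
Volume = m/ρ = 69.70 / 8.65 = 8.058 cm³.
Thickness = V/A = 8.058 / 598 = 0.0135 cm = 135 μm.

135 μm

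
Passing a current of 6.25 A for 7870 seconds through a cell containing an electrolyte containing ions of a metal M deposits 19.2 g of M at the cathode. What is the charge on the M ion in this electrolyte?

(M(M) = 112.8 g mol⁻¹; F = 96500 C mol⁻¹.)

+3

Q = I·t = 6.250 A × 7870.0 s = 49190 C, so n(e⁻) = 49190/96500 = 0.5097 mol.
n(M) deposited = 19.2 / 112.8 = 0.1702 mol.
Electrons per atom = n(e⁻)/n(M) = 0.5097 / 0.1702 = 2.99 ≈ 3, so the ion is M³⁺.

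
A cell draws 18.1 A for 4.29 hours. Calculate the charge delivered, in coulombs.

2.80 × 10⁵ C

Q = I·t = 18.10 A × 15444 s = 2.80 × 10⁵ C.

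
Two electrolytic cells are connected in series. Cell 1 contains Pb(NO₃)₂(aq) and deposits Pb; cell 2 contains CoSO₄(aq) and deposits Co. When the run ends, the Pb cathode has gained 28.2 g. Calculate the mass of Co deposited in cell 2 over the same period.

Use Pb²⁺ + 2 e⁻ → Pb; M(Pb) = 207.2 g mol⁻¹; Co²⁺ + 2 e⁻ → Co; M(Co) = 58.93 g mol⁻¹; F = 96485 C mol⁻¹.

n(Pb) = 28.2 / 207.2 = 0.1361 mol.
Since Pb²⁺ + 2 e⁻ → Pb, n(e⁻) passed = 2 × 0.1361 = 0.2722 mol.
Cells in series carry the same charge, so the same 0.2722 mol of electrons passes through cell 2.
Co²⁺ + 2 e⁻ → Co, so n(Co) = 0.2722 / 2 = 0.1361 mol.
m(Co) = 0.1361 × 58.93 = 8.02 g.

8.02 g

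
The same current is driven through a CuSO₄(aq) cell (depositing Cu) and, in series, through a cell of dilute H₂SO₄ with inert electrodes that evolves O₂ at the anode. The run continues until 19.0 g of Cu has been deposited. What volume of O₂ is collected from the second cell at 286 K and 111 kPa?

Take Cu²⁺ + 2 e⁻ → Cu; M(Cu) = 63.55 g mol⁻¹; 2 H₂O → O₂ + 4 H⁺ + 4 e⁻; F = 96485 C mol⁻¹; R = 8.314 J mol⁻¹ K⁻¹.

n(Cu) = 19.0 / 63.55 = 0.2990 mol, so n(e⁻) = 2 × 0.2990 = 0.5980 mol.
The cells are in series, so the same 0.5980 mol of electrons passes through the second cell.
2 H₂O → O₂ + 4 H⁺ + 4 e⁻ — 4 mol e⁻ per mol O₂, so n(O₂) = 0.5980/4 = 0.1495 mol.
V = nRT/P = (0.1495 × 8.314 × 286) / (111 × 10³) = 0.00320 m³ = 3.20 L.

3.20 L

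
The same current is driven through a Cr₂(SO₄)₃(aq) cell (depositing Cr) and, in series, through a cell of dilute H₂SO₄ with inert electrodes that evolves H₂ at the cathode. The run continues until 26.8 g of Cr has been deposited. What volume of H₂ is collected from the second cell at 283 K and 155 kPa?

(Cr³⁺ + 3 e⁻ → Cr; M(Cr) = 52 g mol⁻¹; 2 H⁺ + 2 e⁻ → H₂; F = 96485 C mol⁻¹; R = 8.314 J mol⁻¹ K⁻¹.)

11.7 L

n(Cr) = 26.8 / 52 = 0.5154 mol, so n(e⁻) = 3 × 0.5154 = 1.546 mol.
The cells are in series, so the same 1.546 mol of electrons passes through the second cell.
2 H⁺ + 2 e⁻ → H₂ — 2 mol e⁻ per mol H₂, so n(H₂) = 1.546/2 = 0.7731 mol.
V = nRT/P = (0.7731 × 8.314 × 283) / (155 × 10³) = 0.0117 m³ = 11.7 L.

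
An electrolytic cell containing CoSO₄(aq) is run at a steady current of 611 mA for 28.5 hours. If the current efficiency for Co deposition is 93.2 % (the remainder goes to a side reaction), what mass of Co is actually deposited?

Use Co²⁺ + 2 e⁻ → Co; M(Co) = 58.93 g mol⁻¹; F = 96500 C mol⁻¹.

17.8 g

Q = I·t = 0.6110 × 102600 = 62690 C.
n(e⁻) = 62690/96500 = 0.6496 mol; theoretically n(Co) = 0.6496/2 = 0.3248 mol, m_theo = 19.14 g.
At 93.2 % efficiency, m_actual = 0.932 × 19.14 = 17.8 g.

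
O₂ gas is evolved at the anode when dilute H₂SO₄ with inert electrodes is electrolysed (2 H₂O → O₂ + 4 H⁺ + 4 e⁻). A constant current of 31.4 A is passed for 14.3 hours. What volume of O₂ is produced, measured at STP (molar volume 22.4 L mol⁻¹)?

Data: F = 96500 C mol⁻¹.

Q = I·t = 31.40 A × 51480 s = 1616000 C.
n(e⁻) = Q/F = 1616000 / 96500 = 16.75 mol.
4 electrons are transferred per O₂ molecule, so n(O₂) = 16.75 / 4 = 4.188 mol.
V = n × V_m = 4.188 × 22.4 = 93.8 L.

93.8 L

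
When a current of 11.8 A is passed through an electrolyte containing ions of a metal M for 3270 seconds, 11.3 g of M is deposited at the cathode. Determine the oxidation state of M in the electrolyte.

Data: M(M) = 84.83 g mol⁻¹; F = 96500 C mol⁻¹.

Q = I·t = 11.80 A × 3270.0 s = 38590 C, so n(e⁻) = 38590/96500 = 0.3999 mol.
n(M) deposited = 11.3 / 84.83 = 0.1332 mol.
Electrons per atom = n(e⁻)/n(M) = 0.3999 / 0.1332 = 3.00 ≈ 3, so the ion is M³⁺.

+3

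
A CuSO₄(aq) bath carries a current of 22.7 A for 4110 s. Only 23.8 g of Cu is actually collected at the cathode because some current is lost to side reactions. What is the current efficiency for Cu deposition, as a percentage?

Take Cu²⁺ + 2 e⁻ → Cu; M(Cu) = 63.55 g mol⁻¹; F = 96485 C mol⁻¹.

77.5 %

Q = I·t = 22.70 × 4110.0 = 93300 C; n(e⁻) = 93300/96485 = 0.9670 mol.
Theoretical n(Cu) = n(e⁻)/2 = 0.4835 mol, i.e. m_theo = 0.4835 × 63.55 = 30.73 g.
Efficiency = m_actual / m_theo = 23.8 / 30.73 = 77.5 %.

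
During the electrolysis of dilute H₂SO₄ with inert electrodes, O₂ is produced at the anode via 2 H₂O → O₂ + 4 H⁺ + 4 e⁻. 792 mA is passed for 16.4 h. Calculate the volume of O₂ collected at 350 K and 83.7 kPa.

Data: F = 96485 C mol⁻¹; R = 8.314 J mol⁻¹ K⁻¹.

Q = I·t = 0.7920 A × 59040 s = 46760 C.
n(e⁻) = Q/F = 46760 / 96485 = 0.4846 mol.
4 electrons are transferred per O₂ molecule, so n(O₂) = 0.4846 / 4 = 0.1212 mol.
V = nRT/P = (0.1212 × 8.314 × 350) / (83.7 × 10³ Pa) = 0.00421 m³ = 4.21 L.

4.21 L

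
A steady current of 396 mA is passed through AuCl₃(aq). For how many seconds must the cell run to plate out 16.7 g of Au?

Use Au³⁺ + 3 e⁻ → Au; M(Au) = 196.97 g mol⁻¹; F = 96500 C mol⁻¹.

62000 s

n(Au) = m/M = 16.7 / 196.97 = 0.08478 mol.
Each Au atom requires 3 electrons, so n(e⁻) = 3 × 0.08478 = 0.2544 mol.
Q = n(e⁻)·F = 0.2544 × 96500 = 24550 C.
t = Q/I = 24550 / 0.3960 A = 61980 s.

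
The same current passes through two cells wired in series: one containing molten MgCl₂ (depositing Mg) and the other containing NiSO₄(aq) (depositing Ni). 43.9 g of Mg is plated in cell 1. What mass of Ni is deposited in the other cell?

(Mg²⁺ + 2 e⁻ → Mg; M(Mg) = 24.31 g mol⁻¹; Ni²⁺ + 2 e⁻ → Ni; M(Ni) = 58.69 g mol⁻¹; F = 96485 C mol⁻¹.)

106 g

n(Mg) = 43.9 / 24.31 = 1.806 mol.
Since Mg²⁺ + 2 e⁻ → Mg, n(e⁻) passed = 2 × 1.806 = 3.612 mol.
Cells in series carry the same charge, so the same 3.612 mol of electrons passes through cell 2.
Ni²⁺ + 2 e⁻ → Ni, so n(Ni) = 3.612 / 2 = 1.806 mol.
m(Ni) = 1.806 × 58.69 = 106 g.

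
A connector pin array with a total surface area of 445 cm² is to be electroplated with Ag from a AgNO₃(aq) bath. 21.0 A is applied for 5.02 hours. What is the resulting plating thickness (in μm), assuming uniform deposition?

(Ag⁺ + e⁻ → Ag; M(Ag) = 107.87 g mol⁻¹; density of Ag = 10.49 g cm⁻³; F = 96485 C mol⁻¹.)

909 μm

Q = I·t = 21.00 × 18072 = 379500 C; n(e⁻) = 3.933 mol.
n(Ag) = n(e⁻)/1 = 3.933 mol, so m = 3.933 × 107.87 = 424.3 g.
Volume = m/ρ = 424.3 / 10.49 = 40.45 cm³.
Thickness = V/A = 40.45 / 445 = 0.0909 cm = 909 μm.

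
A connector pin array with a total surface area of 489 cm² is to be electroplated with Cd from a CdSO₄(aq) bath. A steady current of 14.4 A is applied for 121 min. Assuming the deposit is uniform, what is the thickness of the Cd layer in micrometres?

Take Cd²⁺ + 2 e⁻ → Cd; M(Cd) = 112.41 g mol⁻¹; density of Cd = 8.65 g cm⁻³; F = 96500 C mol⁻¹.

Q = I·t = 14.40 × 7260.0 = 104500 C; n(e⁻) = 1.083 mol.
n(Cd) = n(e⁻)/2 = 0.5417 mol, so m = 0.5417 × 112.41 = 60.89 g.
Volume = m/ρ = 60.89 / 8.65 = 7.039 cm³.
Thickness = V/A = 7.039 / 489 = 0.0144 cm = 144 μm.

144 μm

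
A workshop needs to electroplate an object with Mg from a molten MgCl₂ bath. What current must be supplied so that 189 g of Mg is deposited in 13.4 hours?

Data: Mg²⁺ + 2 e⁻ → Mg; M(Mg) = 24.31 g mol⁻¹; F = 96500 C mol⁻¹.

31.1 A

n(Mg) = 189 / 24.31 = 7.775 mol.
n(e⁻) = 2 × 7.775 = 15.55 mol.
Q = n(e⁻)·F = 15.55 × 96500 = 1500000 C.
I = Q/t = 1500000 / 48240 s = 31.1 A.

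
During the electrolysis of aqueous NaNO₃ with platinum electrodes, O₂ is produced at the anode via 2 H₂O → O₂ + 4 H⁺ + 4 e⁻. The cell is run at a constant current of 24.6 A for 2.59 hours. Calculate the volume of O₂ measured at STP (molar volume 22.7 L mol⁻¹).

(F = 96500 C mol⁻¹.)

13.5 L

Q = I·t = 24.60 A × 9324.0 s = 229400 C.
n(e⁻) = Q/F = 229400 / 96500 = 2.377 mol.
4 electrons are transferred per O₂ molecule, so n(O₂) = 2.377 / 4 = 0.5942 mol.
V = n × V_m = 0.5942 × 22.7 = 13.5 L.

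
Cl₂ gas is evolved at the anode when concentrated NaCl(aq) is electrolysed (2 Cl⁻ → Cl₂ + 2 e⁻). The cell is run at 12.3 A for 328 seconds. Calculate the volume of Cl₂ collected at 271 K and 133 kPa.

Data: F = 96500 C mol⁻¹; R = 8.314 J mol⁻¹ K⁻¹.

Q = I·t = 12.30 A × 328.00 s = 4034 C.
n(e⁻) = Q/F = 4034 / 96500 = 0.04181 mol.
2 electrons are transferred per Cl₂ molecule, so n(Cl₂) = 0.04181 / 2 = 0.02090 mol.
V = nRT/P = (0.02090 × 8.314 × 271) / (133 × 10³ Pa) = 3.54 × 10⁻⁴ m³ = 0.354 L.

0.354 L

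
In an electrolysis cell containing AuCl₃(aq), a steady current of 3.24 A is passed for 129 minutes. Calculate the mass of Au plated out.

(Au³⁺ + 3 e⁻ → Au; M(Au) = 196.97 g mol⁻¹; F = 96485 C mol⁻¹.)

Q = I·t = 3.240 A × 7740.0 s = 25080 C.
n(e⁻) = Q/F = 25080 / 96485 = 0.2599 mol.
Au³⁺ + 3 e⁻ → Au, so n(Au) = n(e⁻)/3 = 0.08664 mol.
m = n·M = 0.08664 × 196.97 = 17.1 g.

17.1 g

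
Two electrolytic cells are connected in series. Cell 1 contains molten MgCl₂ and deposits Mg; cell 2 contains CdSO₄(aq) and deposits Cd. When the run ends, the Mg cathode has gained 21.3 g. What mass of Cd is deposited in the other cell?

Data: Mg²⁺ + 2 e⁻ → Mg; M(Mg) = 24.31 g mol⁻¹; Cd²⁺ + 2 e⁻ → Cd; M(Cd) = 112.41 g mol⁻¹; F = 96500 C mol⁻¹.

98.5 g

n(Mg) = 21.3 / 24.31 = 0.8762 mol.
Since Mg²⁺ + 2 e⁻ → Mg, n(e⁻) passed = 2 × 0.8762 = 1.752 mol.
Cells in series carry the same charge, so the same 1.752 mol of electrons passes through cell 2.
Cd²⁺ + 2 e⁻ → Cd, so n(Cd) = 1.752 / 2 = 0.8762 mol.
m(Cd) = 0.8762 × 112.41 = 98.5 g.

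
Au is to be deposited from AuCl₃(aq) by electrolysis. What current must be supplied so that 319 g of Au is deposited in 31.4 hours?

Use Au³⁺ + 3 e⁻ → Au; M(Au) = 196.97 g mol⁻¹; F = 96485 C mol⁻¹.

n(Au) = 319 / 196.97 = 1.620 mol.
n(e⁻) = 3 × 1.620 = 4.859 mol.
Q = n(e⁻)·F = 4.859 × 96485 = 468800 C.
I = Q/t = 468800 / 113040 s = 4.15 A.

4.15 A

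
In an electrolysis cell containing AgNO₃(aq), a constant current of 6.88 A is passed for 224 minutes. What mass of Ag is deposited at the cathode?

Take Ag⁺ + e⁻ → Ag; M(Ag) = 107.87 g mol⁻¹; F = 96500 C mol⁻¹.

103 g

Q = I·t = 6.880 A × 13440 s = 92470 C.
n(e⁻) = Q/F = 92470 / 96500 = 0.9582 mol.
Ag⁺ + e⁻ → Ag, so n(Ag) = n(e⁻)/1 = 0.9582 mol.
m = n·M = 0.9582 × 107.87 = 103 g.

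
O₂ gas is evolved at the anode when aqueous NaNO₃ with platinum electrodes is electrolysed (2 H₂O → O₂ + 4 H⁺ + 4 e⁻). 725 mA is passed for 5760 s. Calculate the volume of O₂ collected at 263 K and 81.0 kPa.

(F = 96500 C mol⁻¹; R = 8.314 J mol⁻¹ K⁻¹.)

0.292 L

Q = I·t = 0.7250 A × 5760.0 s = 4176 C.
n(e⁻) = Q/F = 4176 / 96500 = 0.04327 mol.
4 electrons are transferred per O₂ molecule, so n(O₂) = 0.04327 / 4 = 0.01082 mol.
V = nRT/P = (0.01082 × 8.314 × 263) / (81.0 × 10³ Pa) = 2.92 × 10⁻⁴ m³ = 0.292 L.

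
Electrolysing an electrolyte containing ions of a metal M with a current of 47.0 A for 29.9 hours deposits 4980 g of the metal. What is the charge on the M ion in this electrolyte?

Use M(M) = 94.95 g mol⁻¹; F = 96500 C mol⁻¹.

+1

Q = I·t = 47.00 A × 107640 s = 5059000 C, so n(e⁻) = 5059000/96500 = 52.43 mol.
n(M) deposited = 4980 / 94.95 = 52.45 mol.
Electrons per atom = n(e⁻)/n(M) = 52.43 / 52.45 = 1.00 ≈ 1, so the ion is M⁺.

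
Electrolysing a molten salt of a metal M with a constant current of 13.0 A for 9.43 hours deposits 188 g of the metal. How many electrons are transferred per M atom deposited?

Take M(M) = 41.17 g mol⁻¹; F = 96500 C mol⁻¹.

Q = I·t = 13.00 A × 33948 s = 441300 C, so n(e⁻) = 441300/96500 = 4.573 mol.
n(M) deposited = 188 / 41.17 = 4.566 mol.
Electrons per atom = n(e⁻)/n(M) = 4.573 / 4.566 = 1.00 ≈ 1, so the ion is M⁺.

1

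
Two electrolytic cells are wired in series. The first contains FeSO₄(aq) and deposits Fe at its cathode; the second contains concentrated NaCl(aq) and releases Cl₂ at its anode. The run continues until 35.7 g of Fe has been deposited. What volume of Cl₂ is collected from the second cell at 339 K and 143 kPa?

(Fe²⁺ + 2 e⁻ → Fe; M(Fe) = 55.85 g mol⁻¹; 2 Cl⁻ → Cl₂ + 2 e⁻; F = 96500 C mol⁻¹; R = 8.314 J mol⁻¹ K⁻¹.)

n(Fe) = 35.7 / 55.85 = 0.6392 mol, so n(e⁻) = 2 × 0.6392 = 1.278 mol.
The cells are in series, so the same 1.278 mol of electrons passes through the second cell.
2 Cl⁻ → Cl₂ + 2 e⁻ — 2 mol e⁻ per mol Cl₂, so n(Cl₂) = 1.278/2 = 0.6392 mol.
V = nRT/P = (0.6392 × 8.314 × 339) / (143 × 10³) = 0.0126 m³ = 12.6 L.

12.6 L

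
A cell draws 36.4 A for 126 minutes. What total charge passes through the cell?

Q = I·t = 36.40 A × 7560.0 s = 2.75 × 10⁵ C.

2.75 × 10⁵ C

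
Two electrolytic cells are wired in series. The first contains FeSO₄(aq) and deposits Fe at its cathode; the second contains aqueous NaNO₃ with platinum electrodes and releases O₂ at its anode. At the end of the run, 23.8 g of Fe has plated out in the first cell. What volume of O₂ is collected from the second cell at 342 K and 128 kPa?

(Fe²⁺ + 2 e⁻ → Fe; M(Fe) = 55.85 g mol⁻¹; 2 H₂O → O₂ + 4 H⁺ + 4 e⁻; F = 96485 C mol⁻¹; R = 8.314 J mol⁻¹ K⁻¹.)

n(Fe) = 23.8 / 55.85 = 0.4261 mol, so n(e⁻) = 2 × 0.4261 = 0.8523 mol.
The cells are in series, so the same 0.8523 mol of electrons passes through the second cell.
2 H₂O → O₂ + 4 H⁺ + 4 e⁻ — 4 mol e⁻ per mol O₂, so n(O₂) = 0.8523/4 = 0.2131 mol.
V = nRT/P = (0.2131 × 8.314 × 342) / (128 × 10³) = 0.00473 m³ = 4.73 L.

4.73 L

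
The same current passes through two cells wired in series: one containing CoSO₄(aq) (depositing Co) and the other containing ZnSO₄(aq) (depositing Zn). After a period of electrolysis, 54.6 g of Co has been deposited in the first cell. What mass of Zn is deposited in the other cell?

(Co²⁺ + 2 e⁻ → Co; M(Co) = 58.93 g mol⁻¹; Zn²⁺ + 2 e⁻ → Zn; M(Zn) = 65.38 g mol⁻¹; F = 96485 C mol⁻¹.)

n(Co) = 54.6 / 58.93 = 0.9265 mol.
Since Co²⁺ + 2 e⁻ → Co, n(e⁻) passed = 2 × 0.9265 = 1.853 mol.
Cells in series carry the same charge, so the same 1.853 mol of electrons passes through cell 2.
Zn²⁺ + 2 e⁻ → Zn, so n(Zn) = 1.853 / 2 = 0.9265 mol.
m(Zn) = 0.9265 × 65.38 = 60.6 g.

60.6 g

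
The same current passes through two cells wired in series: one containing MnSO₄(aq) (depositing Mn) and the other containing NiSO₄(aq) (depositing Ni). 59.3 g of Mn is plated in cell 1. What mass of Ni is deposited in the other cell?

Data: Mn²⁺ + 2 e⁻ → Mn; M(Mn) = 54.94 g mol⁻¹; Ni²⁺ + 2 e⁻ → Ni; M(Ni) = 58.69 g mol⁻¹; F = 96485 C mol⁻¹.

n(Mn) = 59.3 / 54.94 = 1.079 mol.
Since Mn²⁺ + 2 e⁻ → Mn, n(e⁻) passed = 2 × 1.079 = 2.159 mol.
Cells in series carry the same charge, so the same 2.159 mol of electrons passes through cell 2.
Ni²⁺ + 2 e⁻ → Ni, so n(Ni) = 2.159 / 2 = 1.079 mol.
m(Ni) = 1.079 × 58.69 = 63.3 g.

63.3 g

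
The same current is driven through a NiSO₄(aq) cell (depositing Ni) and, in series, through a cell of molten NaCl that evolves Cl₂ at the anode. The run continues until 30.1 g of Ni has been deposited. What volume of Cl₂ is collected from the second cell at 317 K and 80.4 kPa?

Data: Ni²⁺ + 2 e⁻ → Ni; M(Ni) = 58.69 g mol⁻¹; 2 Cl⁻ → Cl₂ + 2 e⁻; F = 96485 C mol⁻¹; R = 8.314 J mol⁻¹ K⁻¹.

n(Ni) = 30.1 / 58.69 = 0.5129 mol, so n(e⁻) = 2 × 0.5129 = 1.026 mol.
The cells are in series, so the same 1.026 mol of electrons passes through the second cell.
2 Cl⁻ → Cl₂ + 2 e⁻ — 2 mol e⁻ per mol Cl₂, so n(Cl₂) = 1.026/2 = 0.5129 mol.
V = nRT/P = (0.5129 × 8.314 × 317) / (80.4 × 10³) = 0.0168 m³ = 16.8 L.

16.8 L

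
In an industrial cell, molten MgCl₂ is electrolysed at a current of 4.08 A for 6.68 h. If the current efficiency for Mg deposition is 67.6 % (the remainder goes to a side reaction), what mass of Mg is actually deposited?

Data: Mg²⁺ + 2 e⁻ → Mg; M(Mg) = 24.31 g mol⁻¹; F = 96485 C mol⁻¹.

8.36 g

Q = I·t = 4.080 × 24048 = 98120 C.
n(e⁻) = 98120/96485 = 1.017 mol; theoretically n(Mg) = 1.017/2 = 0.5085 mol, m_theo = 12.36 g.
At 67.6 % efficiency, m_actual = 0.676 × 12.36 = 8.36 g.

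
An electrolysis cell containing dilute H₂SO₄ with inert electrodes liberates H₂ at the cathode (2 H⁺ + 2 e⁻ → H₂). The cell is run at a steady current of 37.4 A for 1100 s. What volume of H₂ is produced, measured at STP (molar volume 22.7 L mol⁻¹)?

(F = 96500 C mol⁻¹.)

Q = I·t = 37.40 A × 1100.0 s = 41140 C.
n(e⁻) = Q/F = 41140 / 96500 = 0.4263 mol.
2 electrons are transferred per H₂ molecule, so n(H₂) = 0.4263 / 2 = 0.2132 mol.
V = n × V_m = 0.2132 × 22.7 = 4.84 L.

4.84 L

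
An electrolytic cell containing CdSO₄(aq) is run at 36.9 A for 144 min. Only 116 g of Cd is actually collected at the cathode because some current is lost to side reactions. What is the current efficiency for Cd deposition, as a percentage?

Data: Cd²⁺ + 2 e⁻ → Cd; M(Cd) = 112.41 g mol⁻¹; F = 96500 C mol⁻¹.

62.5 %

Q = I·t = 36.90 × 8640.0 = 318800 C; n(e⁻) = 318800/96500 = 3.304 mol.
Theoretical n(Cd) = n(e⁻)/2 = 1.652 mol, i.e. m_theo = 1.652 × 112.41 = 185.7 g.
Efficiency = m_actual / m_theo = 116 / 185.7 = 62.5 %.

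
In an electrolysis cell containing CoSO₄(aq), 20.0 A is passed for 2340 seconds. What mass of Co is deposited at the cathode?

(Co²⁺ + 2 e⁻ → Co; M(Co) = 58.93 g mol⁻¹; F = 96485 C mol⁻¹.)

Q = I·t = 20.00 A × 2340.0 s = 46800 C.
n(e⁻) = Q/F = 46800 / 96485 = 0.4850 mol.
Co²⁺ + 2 e⁻ → Co, so n(Co) = n(e⁻)/2 = 0.2425 mol.
m = n·M = 0.2425 × 58.93 = 14.3 g.

14.3 g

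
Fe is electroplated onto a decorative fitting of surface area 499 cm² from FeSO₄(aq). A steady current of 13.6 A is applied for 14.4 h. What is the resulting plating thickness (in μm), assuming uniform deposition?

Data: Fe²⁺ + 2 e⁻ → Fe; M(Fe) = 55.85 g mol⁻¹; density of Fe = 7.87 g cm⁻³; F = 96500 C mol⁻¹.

Q = I·t = 13.60 × 51840 = 705000 C; n(e⁻) = 7.306 mol.
n(Fe) = n(e⁻)/2 = 3.653 mol, so m = 3.653 × 55.85 = 204.0 g.
Volume = m/ρ = 204.0 / 7.87 = 25.92 cm³.
Thickness = V/A = 25.92 / 499 = 0.0520 cm = 520 μm.

520 μm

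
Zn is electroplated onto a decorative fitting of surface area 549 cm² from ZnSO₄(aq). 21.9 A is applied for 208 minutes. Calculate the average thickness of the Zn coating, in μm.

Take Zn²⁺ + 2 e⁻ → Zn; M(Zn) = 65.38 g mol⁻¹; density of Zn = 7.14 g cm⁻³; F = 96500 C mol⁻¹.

236 μm

Q = I·t = 21.90 × 12480 = 273300 C; n(e⁻) = 2.832 mol.
n(Zn) = n(e⁻)/2 = 1.416 mol, so m = 1.416 × 65.38 = 92.59 g.
Volume = m/ρ = 92.59 / 7.14 = 12.97 cm³.
Thickness = V/A = 12.97 / 549 = 0.0236 cm = 236 μm.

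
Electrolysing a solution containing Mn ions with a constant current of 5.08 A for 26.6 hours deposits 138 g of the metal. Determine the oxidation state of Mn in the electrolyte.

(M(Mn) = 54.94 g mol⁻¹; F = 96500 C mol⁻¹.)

Q = I·t = 5.080 A × 95760 s = 486500 C, so n(e⁻) = 486500/96500 = 5.041 mol.
n(Mn) deposited = 138 / 54.94 = 2.512 mol.
Electrons per atom = n(e⁻)/n(Mn) = 5.041 / 2.512 = 2.01 ≈ 2, so the ion is Mn²⁺.

+2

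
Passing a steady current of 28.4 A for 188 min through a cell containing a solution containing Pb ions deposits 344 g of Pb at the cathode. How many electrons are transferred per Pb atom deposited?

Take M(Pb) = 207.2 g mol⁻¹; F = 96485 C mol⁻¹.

Q = I·t = 28.40 A × 11280 s = 320400 C, so n(e⁻) = 320400/96485 = 3.320 mol.
n(Pb) deposited = 344 / 207.2 = 1.660 mol.
Electrons per atom = n(e⁻)/n(Pb) = 3.320 / 1.660 = 2.00 ≈ 2, so the ion is Pb²⁺.

2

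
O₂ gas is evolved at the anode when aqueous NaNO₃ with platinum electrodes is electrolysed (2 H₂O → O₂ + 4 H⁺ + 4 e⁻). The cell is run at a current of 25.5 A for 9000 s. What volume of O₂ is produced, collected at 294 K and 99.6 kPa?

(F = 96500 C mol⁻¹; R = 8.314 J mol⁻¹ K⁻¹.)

Q = I·t = 25.50 A × 9000.0 s = 229500 C.
n(e⁻) = Q/F = 229500 / 96500 = 2.378 mol.
4 electrons are transferred per O₂ molecule, so n(O₂) = 2.378 / 4 = 0.5946 mol.
V = nRT/P = (0.5946 × 8.314 × 294) / (99.6 × 10³ Pa) = 0.0146 m³ = 14.6 L.

14.6 L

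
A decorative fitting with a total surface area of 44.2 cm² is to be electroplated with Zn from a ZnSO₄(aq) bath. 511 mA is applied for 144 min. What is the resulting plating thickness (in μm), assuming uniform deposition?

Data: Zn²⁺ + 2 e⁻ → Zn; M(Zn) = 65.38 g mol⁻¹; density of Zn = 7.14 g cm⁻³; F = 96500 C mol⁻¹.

47.4 μm

Q = I·t = 0.5110 × 8640.0 = 4415 C; n(e⁻) = 0.04575 mol.
n(Zn) = n(e⁻)/2 = 0.02288 mol, so m = 0.02288 × 65.38 = 1.496 g.
Volume = m/ρ = 1.496 / 7.14 = 0.2095 cm³.
Thickness = V/A = 0.2095 / 44.2 = 0.00474 cm = 47.4 μm.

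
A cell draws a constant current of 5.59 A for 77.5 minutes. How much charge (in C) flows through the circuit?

Q = I·t = 5.590 A × 4650.0 s = 26000 C.

26000 C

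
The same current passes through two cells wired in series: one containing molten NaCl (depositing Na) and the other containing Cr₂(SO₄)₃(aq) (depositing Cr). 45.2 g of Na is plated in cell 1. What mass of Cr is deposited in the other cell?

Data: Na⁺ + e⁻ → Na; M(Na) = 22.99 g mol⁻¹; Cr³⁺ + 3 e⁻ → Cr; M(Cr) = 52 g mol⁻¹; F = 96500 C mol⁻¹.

n(Na) = 45.2 / 22.99 = 1.966 mol.
Since Na⁺ + e⁻ → Na, n(e⁻) passed = 1 × 1.966 = 1.966 mol.
Cells in series carry the same charge, so the same 1.966 mol of electrons passes through cell 2.
Cr³⁺ + 3 e⁻ → Cr, so n(Cr) = 1.966 / 3 = 0.6554 mol.
m(Cr) = 0.6554 × 52 = 34.1 g.

34.1 g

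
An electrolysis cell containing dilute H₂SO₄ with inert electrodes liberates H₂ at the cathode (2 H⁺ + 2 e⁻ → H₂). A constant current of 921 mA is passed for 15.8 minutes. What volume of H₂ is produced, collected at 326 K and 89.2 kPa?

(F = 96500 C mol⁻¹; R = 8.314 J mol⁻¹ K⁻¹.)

Q = I·t = 0.9210 A × 948.00 s = 873.1 C.
n(e⁻) = Q/F = 873.1 / 96500 = 0.009048 mol.
2 electrons are transferred per H₂ molecule, so n(H₂) = 0.009048 / 2 = 0.004524 mol.
V = nRT/P = (0.004524 × 8.314 × 326) / (89.2 × 10³ Pa) = 1.37 × 10⁻⁴ m³ = 0.137 L.

0.137 L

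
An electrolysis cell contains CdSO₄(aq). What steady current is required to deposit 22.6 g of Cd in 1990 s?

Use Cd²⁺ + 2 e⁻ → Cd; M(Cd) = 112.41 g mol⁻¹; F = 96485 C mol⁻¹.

19.5 A

n(Cd) = 22.6 / 112.41 = 0.2010 mol.
n(e⁻) = 2 × 0.2010 = 0.4021 mol.
Q = n(e⁻)·F = 0.4021 × 96485 = 38800 C.
I = Q/t = 38800 / 1990.0 s = 19.5 A.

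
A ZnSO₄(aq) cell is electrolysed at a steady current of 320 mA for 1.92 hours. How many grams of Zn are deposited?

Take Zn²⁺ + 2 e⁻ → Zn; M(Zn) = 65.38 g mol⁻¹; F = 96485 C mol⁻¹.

0.749 g

Q = I·t = 0.3200 A × 6912.0 s = 2212 C.
n(e⁻) = Q/F = 2212 / 96485 = 0.02292 mol.
Zn²⁺ + 2 e⁻ → Zn, so n(Zn) = n(e⁻)/2 = 0.01146 mol.
m = n·M = 0.01146 × 65.38 = 0.749 g.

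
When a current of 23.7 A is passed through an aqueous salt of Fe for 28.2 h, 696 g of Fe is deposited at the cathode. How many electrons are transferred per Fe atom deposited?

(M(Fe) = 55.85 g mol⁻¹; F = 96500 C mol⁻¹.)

Q = I·t = 23.70 A × 101520 s = 2406000 C, so n(e⁻) = 2406000/96500 = 24.93 mol.
n(Fe) deposited = 696 / 55.85 = 12.46 mol.
Electrons per atom = n(e⁻)/n(Fe) = 24.93 / 12.46 = 2.00 ≈ 2, so the ion is Fe²⁺.

2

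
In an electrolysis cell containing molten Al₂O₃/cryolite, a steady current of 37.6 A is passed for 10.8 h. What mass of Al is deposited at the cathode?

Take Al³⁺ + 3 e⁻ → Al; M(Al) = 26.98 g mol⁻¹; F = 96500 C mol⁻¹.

Q = I·t = 37.60 A × 38880 s = 1462000 C.
n(e⁻) = Q/F = 1462000 / 96500 = 15.15 mol.
Al³⁺ + 3 e⁻ → Al, so n(Al) = n(e⁻)/3 = 5.050 mol.
m = n·M = 5.050 × 26.98 = 136 g.

136 g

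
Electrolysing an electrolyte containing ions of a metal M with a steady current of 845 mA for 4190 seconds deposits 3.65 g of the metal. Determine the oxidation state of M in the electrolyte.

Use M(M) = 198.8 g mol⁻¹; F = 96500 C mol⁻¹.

Q = I·t = 0.8450 A × 4190.0 s = 3541 C, so n(e⁻) = 3541/96500 = 0.03669 mol.
n(M) deposited = 3.65 / 198.8 = 0.01836 mol.
Electrons per atom = n(e⁻)/n(M) = 0.03669 / 0.01836 = 2.00 ≈ 2, so the ion is M²⁺.

+2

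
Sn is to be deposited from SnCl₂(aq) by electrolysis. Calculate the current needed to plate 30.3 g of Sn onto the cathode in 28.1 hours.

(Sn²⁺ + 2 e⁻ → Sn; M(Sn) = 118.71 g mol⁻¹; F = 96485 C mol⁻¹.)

n(Sn) = 30.3 / 118.71 = 0.2552 mol.
n(e⁻) = 2 × 0.2552 = 0.5105 mol.
Q = n(e⁻)·F = 0.5105 × 96485 = 49250 C.
I = Q/t = 49250 / 101160 s = 0.487 A.

0.487 A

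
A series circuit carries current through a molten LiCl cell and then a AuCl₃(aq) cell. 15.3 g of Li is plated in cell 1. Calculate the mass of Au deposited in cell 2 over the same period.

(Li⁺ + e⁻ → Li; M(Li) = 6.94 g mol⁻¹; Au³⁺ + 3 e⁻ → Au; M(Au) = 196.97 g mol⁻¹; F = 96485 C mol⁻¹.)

n(Li) = 15.3 / 6.94 = 2.205 mol.
Since Li⁺ + e⁻ → Li, n(e⁻) passed = 1 × 2.205 = 2.205 mol.
Cells in series carry the same charge, so the same 2.205 mol of electrons passes through cell 2.
Au³⁺ + 3 e⁻ → Au, so n(Au) = 2.205 / 3 = 0.7349 mol.
m(Au) = 0.7349 × 196.97 = 145 g.

145 g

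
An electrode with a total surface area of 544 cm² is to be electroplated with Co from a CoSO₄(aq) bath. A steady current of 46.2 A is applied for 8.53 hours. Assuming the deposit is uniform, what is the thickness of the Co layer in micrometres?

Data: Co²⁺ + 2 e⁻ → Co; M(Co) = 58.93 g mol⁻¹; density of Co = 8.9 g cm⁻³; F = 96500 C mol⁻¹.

895 μm

Q = I·t = 46.20 × 30708 = 1419000 C; n(e⁻) = 14.70 mol.
n(Co) = n(e⁻)/2 = 7.351 mol, so m = 7.351 × 58.93 = 433.2 g.
Volume = m/ρ = 433.2 / 8.9 = 48.67 cm³.
Thickness = V/A = 48.67 / 544 = 0.0895 cm = 895 μm.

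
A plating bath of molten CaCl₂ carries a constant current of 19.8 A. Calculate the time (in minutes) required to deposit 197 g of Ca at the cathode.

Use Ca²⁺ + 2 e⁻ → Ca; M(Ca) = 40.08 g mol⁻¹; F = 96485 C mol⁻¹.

n(Ca) = m/M = 197 / 40.08 = 4.915 mol.
Each Ca atom requires 2 electrons, so n(e⁻) = 2 × 4.915 = 9.830 mol.
Q = n(e⁻)·F = 9.830 × 96485 = 948500 C.
t = Q/I = 948500 / 19.80 A = 47900 s = 798 min.

798 min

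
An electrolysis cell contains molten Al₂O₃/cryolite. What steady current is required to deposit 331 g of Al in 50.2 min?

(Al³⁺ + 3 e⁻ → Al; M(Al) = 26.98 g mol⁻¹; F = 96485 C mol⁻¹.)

n(Al) = 331 / 26.98 = 12.27 mol.
n(e⁻) = 3 × 12.27 = 36.81 mol.
Q = n(e⁻)·F = 36.81 × 96485 = 3551000 C.
I = Q/t = 3551000 / 3012.0 s = 1180 A.

1180 A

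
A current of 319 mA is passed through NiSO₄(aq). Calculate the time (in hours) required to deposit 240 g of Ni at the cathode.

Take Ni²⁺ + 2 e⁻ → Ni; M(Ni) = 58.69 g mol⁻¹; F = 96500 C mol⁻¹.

687 h

n(Ni) = m/M = 240 / 58.69 = 4.089 mol.
Each Ni atom requires 2 electrons, so n(e⁻) = 2 × 4.089 = 8.179 mol.
Q = n(e⁻)·F = 8.179 × 96500 = 789200 C.
t = Q/I = 789200 / 0.3190 A = 2474000 s = 687 h.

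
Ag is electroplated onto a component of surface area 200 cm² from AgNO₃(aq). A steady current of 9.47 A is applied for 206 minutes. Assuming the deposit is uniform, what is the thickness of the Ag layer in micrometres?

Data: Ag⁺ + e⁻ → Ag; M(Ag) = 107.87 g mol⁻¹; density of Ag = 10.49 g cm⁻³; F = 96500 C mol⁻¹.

Q = I·t = 9.470 × 12360 = 117000 C; n(e⁻) = 1.213 mol.
n(Ag) = n(e⁻)/1 = 1.213 mol, so m = 1.213 × 107.87 = 130.8 g.
Volume = m/ρ = 130.8 / 10.49 = 12.47 cm³.
Thickness = V/A = 12.47 / 200 = 0.0624 cm = 624 μm.

624 μm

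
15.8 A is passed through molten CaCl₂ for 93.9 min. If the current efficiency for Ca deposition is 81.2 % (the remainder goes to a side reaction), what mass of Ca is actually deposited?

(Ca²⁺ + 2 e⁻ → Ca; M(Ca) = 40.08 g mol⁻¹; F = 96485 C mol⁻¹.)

Q = I·t = 15.80 × 5634.0 = 89020 C.
n(e⁻) = 89020/96485 = 0.9226 mol; theoretically n(Ca) = 0.9226/2 = 0.4613 mol, m_theo = 18.49 g.
At 81.2 % efficiency, m_actual = 0.812 × 18.49 = 15.0 g.

15.0 g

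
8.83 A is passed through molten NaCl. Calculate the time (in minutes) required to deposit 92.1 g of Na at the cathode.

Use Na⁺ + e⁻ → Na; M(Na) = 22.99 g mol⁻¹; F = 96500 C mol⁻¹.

730 min

n(Na) = m/M = 92.1 / 22.99 = 4.006 mol.
Each Na atom requires 1 electron, so n(e⁻) = 1 × 4.006 = 4.006 mol.
Q = n(e⁻)·F = 4.006 × 96500 = 386600 C.
t = Q/I = 386600 / 8.830 A = 43780 s = 730 min.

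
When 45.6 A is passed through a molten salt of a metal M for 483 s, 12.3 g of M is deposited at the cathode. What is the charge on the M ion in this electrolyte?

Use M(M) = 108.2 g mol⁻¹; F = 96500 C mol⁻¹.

+2

Q = I·t = 45.60 A × 483.00 s = 22020 C, so n(e⁻) = 22020/96500 = 0.2282 mol.
n(M) deposited = 12.3 / 108.2 = 0.1137 mol.
Electrons per atom = n(e⁻)/n(M) = 0.2282 / 0.1137 = 2.01 ≈ 2, so the ion is M²⁺.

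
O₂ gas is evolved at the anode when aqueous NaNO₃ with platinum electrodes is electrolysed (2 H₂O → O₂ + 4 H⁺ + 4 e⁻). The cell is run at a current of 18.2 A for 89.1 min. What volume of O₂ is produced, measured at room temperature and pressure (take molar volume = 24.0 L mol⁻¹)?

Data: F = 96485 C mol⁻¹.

6.05 L

Q = I·t = 18.20 A × 5346.0 s = 97300 C.
n(e⁻) = Q/F = 97300 / 96485 = 1.008 mol.
4 electrons are transferred per O₂ molecule, so n(O₂) = 1.008 / 4 = 0.2521 mol.
V = n × V_m = 0.2521 × 24.0 = 6.05 L.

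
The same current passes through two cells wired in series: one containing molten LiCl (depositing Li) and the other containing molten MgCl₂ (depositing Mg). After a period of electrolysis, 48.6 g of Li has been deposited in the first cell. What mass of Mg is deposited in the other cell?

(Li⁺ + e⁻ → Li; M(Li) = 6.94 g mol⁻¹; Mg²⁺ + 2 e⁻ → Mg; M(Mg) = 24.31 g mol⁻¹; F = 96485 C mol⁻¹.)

85.1 g

n(Li) = 48.6 / 6.94 = 7.003 mol.
Since Li⁺ + e⁻ → Li, n(e⁻) passed = 1 × 7.003 = 7.003 mol.
Cells in series carry the same charge, so the same 7.003 mol of electrons passes through cell 2.
Mg²⁺ + 2 e⁻ → Mg, so n(Mg) = 7.003 / 2 = 3.501 mol.
m(Mg) = 3.501 × 24.31 = 85.1 g.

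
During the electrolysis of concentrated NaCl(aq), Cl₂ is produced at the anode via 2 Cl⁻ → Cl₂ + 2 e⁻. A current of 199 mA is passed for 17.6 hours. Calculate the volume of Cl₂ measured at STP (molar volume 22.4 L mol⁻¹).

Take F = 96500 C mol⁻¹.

1.46 L

Q = I·t = 0.1990 A × 63360 s = 12610 C.
n(e⁻) = Q/F = 12610 / 96500 = 0.1307 mol.
2 electrons are transferred per Cl₂ molecule, so n(Cl₂) = 0.1307 / 2 = 0.06533 mol.
V = n × V_m = 0.06533 × 22.4 = 1.46 L.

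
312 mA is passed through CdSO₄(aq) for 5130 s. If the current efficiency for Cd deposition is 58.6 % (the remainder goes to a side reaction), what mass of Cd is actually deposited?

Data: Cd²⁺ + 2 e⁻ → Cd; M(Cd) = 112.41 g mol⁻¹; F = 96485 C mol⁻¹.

Q = I·t = 0.3120 × 5130.0 = 1601 C.
n(e⁻) = 1601/96485 = 0.01659 mol; theoretically n(Cd) = 0.01659/2 = 0.008294 mol, m_theo = 0.9324 g.
At 58.6 % efficiency, m_actual = 0.586 × 0.9324 = 0.546 g.

0.546 g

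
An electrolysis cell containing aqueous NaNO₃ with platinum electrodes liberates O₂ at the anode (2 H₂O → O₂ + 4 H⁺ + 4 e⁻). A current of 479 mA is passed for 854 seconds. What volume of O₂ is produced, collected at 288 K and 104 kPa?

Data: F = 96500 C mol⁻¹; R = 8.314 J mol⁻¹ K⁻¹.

0.0244 L

Q = I·t = 0.4790 A × 854.00 s = 409.1 C.
n(e⁻) = Q/F = 409.1 / 96500 = 0.004239 mol.
4 electrons are transferred per O₂ molecule, so n(O₂) = 0.004239 / 4 = 0.001060 mol.
V = nRT/P = (0.001060 × 8.314 × 288) / (104 × 10³ Pa) = 2.44 × 10⁻⁵ m³ = 0.0244 L.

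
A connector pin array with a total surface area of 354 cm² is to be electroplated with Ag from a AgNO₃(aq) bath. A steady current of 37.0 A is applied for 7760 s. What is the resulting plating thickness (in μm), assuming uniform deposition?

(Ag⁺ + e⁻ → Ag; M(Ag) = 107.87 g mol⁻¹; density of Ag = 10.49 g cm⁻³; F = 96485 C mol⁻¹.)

Q = I·t = 37.00 × 7760.0 = 287100 C; n(e⁻) = 2.976 mol.
n(Ag) = n(e⁻)/1 = 2.976 mol, so m = 2.976 × 107.87 = 321.0 g.
Volume = m/ρ = 321.0 / 10.49 = 30.60 cm³.
Thickness = V/A = 30.60 / 354 = 0.0864 cm = 864 μm.

864 μm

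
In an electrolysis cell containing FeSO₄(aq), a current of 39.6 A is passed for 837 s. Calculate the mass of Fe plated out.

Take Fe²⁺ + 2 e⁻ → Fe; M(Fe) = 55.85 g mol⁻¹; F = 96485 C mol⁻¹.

9.59 g

Q = I·t = 39.60 A × 837.00 s = 33150 C.
n(e⁻) = Q/F = 33150 / 96485 = 0.3435 mol.
Fe²⁺ + 2 e⁻ → Fe, so n(Fe) = n(e⁻)/2 = 0.1718 mol.
m = n·M = 0.1718 × 55.85 = 9.59 g.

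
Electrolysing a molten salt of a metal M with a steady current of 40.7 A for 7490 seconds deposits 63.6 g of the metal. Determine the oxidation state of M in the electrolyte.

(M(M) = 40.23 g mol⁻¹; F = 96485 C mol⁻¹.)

+2

Q = I·t = 40.70 A × 7490.0 s = 304800 C, so n(e⁻) = 304800/96485 = 3.159 mol.
n(M) deposited = 63.6 / 40.23 = 1.581 mol.
Electrons per atom = n(e⁻)/n(M) = 3.159 / 1.581 = 2.00 ≈ 2, so the ion is M²⁺.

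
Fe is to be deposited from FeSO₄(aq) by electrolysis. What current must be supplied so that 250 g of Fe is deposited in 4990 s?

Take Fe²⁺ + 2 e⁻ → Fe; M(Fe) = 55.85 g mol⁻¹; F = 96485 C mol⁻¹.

173 A

n(Fe) = 250 / 55.85 = 4.476 mol.
n(e⁻) = 2 × 4.476 = 8.953 mol.
Q = n(e⁻)·F = 8.953 × 96485 = 863800 C.
I = Q/t = 863800 / 4990.0 s = 173 A.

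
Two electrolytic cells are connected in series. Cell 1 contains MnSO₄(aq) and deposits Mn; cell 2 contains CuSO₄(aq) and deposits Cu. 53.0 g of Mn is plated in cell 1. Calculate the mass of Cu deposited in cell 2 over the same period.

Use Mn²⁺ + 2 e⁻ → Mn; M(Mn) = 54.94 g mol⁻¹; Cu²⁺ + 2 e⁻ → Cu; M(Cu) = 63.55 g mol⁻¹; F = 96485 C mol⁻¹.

n(Mn) = 53.0 / 54.94 = 0.9647 mol.
Since Mn²⁺ + 2 e⁻ → Mn, n(e⁻) passed = 2 × 0.9647 = 1.929 mol.
Cells in series carry the same charge, so the same 1.929 mol of electrons passes through cell 2.
Cu²⁺ + 2 e⁻ → Cu, so n(Cu) = 1.929 / 2 = 0.9647 mol.
m(Cu) = 0.9647 × 63.55 = 61.3 g.

61.3 g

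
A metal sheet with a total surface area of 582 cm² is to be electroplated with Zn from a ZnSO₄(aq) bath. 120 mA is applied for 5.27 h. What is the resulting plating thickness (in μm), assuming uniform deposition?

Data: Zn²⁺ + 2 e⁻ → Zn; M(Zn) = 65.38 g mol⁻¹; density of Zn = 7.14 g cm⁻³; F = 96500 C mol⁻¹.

Q = I·t = 0.1200 × 18972 = 2277 C; n(e⁻) = 0.02359 mol.
n(Zn) = n(e⁻)/2 = 0.01180 mol, so m = 0.01180 × 65.38 = 0.7712 g.
Volume = m/ρ = 0.7712 / 7.14 = 0.1080 cm³.
Thickness = V/A = 0.1080 / 582 = 1.86 × 10⁻⁴ cm = 1.86 μm.

1.86 μm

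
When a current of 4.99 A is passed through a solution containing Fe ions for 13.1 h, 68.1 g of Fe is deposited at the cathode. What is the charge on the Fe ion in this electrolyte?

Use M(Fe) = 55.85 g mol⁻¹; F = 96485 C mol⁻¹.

+2

Q = I·t = 4.990 A × 47160 s = 235300 C, so n(e⁻) = 235300/96485 = 2.439 mol.
n(Fe) deposited = 68.1 / 55.85 = 1.219 mol.
Electrons per atom = n(e⁻)/n(Fe) = 2.439 / 1.219 = 2.00 ≈ 2, so the ion is Fe²⁺.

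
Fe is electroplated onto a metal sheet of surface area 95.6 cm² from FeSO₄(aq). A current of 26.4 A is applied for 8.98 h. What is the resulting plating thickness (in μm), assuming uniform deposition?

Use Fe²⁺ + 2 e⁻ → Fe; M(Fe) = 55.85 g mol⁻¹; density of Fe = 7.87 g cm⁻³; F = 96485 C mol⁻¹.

Q = I·t = 26.40 × 32328 = 853500 C; n(e⁻) = 8.846 mol.
n(Fe) = n(e⁻)/2 = 4.423 mol, so m = 4.423 × 55.85 = 247.0 g.
Volume = m/ρ = 247.0 / 7.87 = 31.39 cm³.
Thickness = V/A = 31.39 / 95.6 = 0.328 cm = 3280 μm.

3280 μm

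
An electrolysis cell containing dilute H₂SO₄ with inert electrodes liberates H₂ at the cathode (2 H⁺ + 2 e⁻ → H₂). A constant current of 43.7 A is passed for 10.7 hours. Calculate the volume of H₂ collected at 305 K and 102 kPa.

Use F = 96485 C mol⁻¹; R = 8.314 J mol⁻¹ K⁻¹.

Q = I·t = 43.70 A × 38520 s = 1683000 C.
n(e⁻) = Q/F = 1683000 / 96485 = 17.45 mol.
2 electrons are transferred per H₂ molecule, so n(H₂) = 17.45 / 2 = 8.723 mol.
V = nRT/P = (8.723 × 8.314 × 305) / (102 × 10³ Pa) = 0.217 m³ = 217 L.

217 L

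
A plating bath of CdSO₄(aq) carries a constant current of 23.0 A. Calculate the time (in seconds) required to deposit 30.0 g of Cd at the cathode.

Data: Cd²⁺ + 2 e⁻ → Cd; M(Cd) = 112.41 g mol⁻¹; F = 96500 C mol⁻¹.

2240 s

n(Cd) = m/M = 30.0 / 112.41 = 0.2669 mol.
Each Cd atom requires 2 electrons, so n(e⁻) = 2 × 0.2669 = 0.5338 mol.
Q = n(e⁻)·F = 0.5338 × 96500 = 51510 C.
t = Q/I = 51510 / 23.00 A = 2239 s.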